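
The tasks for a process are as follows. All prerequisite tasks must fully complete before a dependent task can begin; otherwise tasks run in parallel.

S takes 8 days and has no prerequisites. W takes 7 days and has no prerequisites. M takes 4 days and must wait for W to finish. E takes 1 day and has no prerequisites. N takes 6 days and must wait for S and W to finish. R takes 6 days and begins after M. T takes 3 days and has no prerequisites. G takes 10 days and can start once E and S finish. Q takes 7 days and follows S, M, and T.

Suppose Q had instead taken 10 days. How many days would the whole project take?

As given, the longest chain is W→M→Q = 7+4+7 = 18, so the finish is 18 days.
Since Q is critical, the +3 change carries straight to that chain (now 21 days).
No other chain overtakes it, so the finish is 21 days.

21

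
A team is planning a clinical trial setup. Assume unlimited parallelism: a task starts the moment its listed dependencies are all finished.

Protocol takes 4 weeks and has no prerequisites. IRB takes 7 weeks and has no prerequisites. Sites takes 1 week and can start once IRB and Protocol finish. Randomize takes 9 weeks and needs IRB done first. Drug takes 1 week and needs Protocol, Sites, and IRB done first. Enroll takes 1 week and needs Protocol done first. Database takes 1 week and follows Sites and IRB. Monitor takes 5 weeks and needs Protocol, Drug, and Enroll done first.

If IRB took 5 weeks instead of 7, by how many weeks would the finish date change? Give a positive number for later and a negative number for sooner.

-2

Critical path before the change: IRB→Randomize = 7+9 = 16 giving 16 weeks.
Since IRB is critical, the -2 change carries straight to that chain (now 14 weeks).
The critical path is still IRB→Randomize; finish is now 14 weeks.
Change in finish: 14 − 16 = -2 weeks.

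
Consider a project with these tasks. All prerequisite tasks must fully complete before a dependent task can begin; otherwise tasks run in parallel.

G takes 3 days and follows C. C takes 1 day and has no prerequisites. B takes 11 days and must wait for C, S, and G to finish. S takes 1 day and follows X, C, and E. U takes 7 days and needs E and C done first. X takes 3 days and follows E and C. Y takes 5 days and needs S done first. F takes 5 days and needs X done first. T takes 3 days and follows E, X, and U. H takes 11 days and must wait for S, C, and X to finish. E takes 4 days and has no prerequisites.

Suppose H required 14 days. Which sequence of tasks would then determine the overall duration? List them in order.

As given, the longest chain is E→X→S→H = 4+3+1+11 = 19, so the finish is 19 days.
H is on the critical path; changing it to 14 makes that path 22 days.
No other chain overtakes it, so the finish is 22 days.

E, X, S, H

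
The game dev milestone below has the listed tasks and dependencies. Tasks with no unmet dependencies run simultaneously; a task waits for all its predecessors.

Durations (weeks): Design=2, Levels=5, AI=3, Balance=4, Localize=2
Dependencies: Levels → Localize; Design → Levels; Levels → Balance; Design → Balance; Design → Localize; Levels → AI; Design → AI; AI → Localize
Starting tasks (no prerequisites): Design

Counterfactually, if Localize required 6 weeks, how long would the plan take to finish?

Critical path before the change: Design→Levels→AI→Localize = 2+5+3+2 = 12 giving 12 weeks.
Localize is on the critical path; changing it to 6 makes that path 16 weeks.
That remains the longest chain; total 16 weeks.

16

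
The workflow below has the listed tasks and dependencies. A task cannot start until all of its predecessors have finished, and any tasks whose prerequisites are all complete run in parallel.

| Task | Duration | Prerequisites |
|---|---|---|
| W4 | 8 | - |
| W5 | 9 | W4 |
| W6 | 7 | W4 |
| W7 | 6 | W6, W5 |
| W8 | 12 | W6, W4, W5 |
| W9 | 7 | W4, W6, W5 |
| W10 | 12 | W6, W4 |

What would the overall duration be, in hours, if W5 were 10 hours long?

As given, the longest chain is W4→W5→W8 = 8+9+12 = 29, so the finish is 29 hours.
Since W5 is critical, the +1 change carries straight to that chain (now 30 hours).
The critical path is still W4→W5→W8; finish is now 30 hours.

30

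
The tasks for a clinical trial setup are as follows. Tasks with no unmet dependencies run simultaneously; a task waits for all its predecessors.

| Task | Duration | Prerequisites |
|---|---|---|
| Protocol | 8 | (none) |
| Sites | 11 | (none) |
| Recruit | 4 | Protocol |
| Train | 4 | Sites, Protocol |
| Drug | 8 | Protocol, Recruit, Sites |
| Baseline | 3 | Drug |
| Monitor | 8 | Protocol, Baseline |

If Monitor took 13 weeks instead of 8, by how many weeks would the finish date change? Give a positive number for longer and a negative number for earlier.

5

The binding path is Protocol→Recruit→Drug→Baseline→Monitor = 8+4+8+3+8 = 31; finish at 31 weeks.
Monitor is on the critical path; changing it to 13 makes that path 36 weeks.
The critical path is still Protocol→Recruit→Drug→Baseline→Monitor; finish is now 36 weeks.
Change in finish: 36 − 31 = +5 weeks.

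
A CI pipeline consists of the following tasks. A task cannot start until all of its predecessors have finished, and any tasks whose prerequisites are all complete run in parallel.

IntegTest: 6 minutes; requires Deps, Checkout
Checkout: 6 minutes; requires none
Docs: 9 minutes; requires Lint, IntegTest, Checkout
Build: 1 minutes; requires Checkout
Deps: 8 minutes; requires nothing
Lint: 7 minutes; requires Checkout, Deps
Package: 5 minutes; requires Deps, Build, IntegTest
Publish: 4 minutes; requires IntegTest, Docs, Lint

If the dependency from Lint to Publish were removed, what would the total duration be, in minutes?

With the dependency in place, Deps→Lint→Docs→Publish = 8+7+9+4 = 28 sets the finish at 28 minutes.
Dropping Lint→Publish doesn't change Publish's earliest start (24); another predecessor still binds.
After: Deps→Lint→Docs→Publish = 8+7+9+4 = 28 → 28 minutes.

28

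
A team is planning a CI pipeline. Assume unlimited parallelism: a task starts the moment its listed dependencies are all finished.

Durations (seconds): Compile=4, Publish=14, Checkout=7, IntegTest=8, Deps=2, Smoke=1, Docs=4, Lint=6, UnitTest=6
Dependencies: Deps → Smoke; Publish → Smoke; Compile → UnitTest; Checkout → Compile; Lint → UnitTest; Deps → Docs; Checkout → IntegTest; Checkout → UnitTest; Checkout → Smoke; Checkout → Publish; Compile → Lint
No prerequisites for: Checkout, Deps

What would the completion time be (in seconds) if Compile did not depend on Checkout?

Before: longest chain Checkout→Compile→Lint→UnitTest = 7+4+6+6 = 23, finish 23.
Without Checkout→Compile, Compile's earliest start moves from 7 to 0.
New critical path: Checkout→Publish→Smoke = 7+14+1 = 22 ⇒ 22 seconds.

22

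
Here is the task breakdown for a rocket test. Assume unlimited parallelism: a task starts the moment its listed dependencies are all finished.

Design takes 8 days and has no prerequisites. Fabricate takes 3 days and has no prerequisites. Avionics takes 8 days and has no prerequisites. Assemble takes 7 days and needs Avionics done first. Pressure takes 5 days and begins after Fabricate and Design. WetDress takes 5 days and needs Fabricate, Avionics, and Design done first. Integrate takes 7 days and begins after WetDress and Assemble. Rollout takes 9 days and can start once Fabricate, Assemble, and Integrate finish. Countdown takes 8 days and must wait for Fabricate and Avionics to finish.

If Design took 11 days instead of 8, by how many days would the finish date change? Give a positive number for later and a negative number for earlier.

1

Baseline: Avionics→Assemble→Integrate→Rollout = 8+7+7+9 = 31 → 31 days.
Design is off the critical path — its longest chain is 29 days, giving 2 of slack.
Now Design→WetDress→Integrate→Rollout = 11+5+7+9 = 32 is longest, so the finish becomes 32 days.
Change in finish: 32 − 31 = +1 days.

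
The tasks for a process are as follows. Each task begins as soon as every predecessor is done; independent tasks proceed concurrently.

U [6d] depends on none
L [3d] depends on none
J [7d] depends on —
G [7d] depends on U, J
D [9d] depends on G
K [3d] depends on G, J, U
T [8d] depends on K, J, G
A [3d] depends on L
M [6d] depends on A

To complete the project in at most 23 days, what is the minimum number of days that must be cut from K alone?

2

Current finish: 25 days; target: 23.
K is on every critical path, so each day cut from K cuts the finish by one (this holds down to a finish of 23).
Need 25 − 23 = 2 days off K → K becomes 1 day, finish becomes 23.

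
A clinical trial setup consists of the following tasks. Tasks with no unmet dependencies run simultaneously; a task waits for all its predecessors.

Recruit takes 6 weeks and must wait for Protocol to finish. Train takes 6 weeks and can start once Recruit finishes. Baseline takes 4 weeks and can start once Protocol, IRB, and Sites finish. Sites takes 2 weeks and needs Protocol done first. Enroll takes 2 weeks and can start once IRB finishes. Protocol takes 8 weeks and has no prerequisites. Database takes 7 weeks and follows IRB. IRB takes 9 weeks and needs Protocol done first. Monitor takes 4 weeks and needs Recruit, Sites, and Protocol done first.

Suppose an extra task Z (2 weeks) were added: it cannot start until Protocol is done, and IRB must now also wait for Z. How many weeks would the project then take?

26

Originally the project takes 24 weeks.
With Z inserted, IRB now waits for max(Protocol, Z).
New critical path: Protocol→Z→IRB→Database = 8+2+9+7 = 26 ⇒ 26 weeks.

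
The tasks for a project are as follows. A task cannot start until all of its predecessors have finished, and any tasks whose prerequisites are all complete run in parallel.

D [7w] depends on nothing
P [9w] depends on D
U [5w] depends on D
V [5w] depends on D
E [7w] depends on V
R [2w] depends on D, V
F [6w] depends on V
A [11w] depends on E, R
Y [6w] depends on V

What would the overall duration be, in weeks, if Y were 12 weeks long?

Critical path before the change: D→V→E→A = 7+5+7+11 = 30 giving 30 weeks.
Y has 12 weeks of float (longest path through it is 18).
That remains the longest chain; total 30 weeks.

30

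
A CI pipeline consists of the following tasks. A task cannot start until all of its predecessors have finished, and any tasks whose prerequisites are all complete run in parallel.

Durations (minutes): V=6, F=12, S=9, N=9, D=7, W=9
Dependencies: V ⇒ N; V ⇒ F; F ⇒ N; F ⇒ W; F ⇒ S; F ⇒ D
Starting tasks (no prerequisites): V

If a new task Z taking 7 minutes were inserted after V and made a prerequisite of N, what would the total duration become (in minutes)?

27

Originally the plan takes 27 minutes.
With Z inserted, N now waits for max(F, V, Z).
New critical path: V→F→S = 6+12+9 = 27 ⇒ 27 minutes.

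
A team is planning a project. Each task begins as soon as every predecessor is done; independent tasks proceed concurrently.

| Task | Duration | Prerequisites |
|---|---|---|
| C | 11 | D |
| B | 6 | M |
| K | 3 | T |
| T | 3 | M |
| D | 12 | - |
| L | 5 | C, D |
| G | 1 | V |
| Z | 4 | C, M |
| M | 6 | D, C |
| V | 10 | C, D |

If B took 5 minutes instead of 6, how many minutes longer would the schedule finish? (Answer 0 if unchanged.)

0

Actual critical path: D→C→M→B = 12+11+6+6 = 35 ⇒ 35 minutes.
B lies on that path, so at 5 minutes the path becomes 34 minutes.
New critical path: D→C→M→T→K = 12+11+6+3+3 = 35 ⇒ 35 minutes.
Change in finish: 35 − 35 = +0 minutes.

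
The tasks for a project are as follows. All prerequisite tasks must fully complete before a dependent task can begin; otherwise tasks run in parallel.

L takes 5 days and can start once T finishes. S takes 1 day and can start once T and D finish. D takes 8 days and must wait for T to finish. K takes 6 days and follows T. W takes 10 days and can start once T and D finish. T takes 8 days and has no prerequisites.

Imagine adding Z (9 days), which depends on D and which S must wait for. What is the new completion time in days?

26

Originally the job takes 26 days.
With Z inserted, S now waits for max(T, D, Z).
New critical path: T→D→Z→S = 8+8+9+1 = 26 ⇒ 26 days.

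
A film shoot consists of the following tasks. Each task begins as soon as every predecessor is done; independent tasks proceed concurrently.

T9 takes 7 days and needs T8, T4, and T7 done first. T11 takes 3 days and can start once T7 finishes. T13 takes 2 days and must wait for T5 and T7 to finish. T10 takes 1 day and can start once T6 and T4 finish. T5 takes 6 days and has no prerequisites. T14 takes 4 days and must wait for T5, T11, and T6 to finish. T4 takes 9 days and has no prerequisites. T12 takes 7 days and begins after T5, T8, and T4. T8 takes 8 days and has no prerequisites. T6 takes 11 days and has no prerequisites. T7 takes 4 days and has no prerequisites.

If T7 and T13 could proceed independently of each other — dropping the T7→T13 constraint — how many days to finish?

Original critical path: T4→T9 = 9+7 = 16 ⇒ 16 days.
Dropping T7→T13 doesn't change T13's earliest start (6); another predecessor still binds.
New critical path: T4→T9 = 9+7 = 16 ⇒ 16 days.

16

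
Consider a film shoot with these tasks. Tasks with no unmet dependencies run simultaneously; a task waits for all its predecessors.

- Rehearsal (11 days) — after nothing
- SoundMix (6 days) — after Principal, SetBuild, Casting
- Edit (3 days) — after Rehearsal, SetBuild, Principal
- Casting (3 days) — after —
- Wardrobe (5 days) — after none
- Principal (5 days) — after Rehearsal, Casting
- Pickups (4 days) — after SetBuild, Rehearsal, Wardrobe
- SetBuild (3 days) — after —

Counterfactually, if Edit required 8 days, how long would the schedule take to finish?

The binding path is Rehearsal→Principal→SoundMix = 11+5+6 = 22; finish at 22 days.
The longest path through Edit is only 19 days, so Edit has float 3.
The binding chain switches to Rehearsal→Principal→Edit = 11+5+8 = 24; finish 24 days.

24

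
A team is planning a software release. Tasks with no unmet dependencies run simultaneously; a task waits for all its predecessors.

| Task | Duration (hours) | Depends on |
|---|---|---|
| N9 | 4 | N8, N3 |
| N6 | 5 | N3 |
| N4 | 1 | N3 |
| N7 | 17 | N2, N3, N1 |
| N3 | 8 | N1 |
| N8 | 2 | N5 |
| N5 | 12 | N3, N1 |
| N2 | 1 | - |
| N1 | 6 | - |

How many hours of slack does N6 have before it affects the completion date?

Critical path: N1→N3→N5→N8→N9 = 6+8+12+2+4 = 32, so the finish is 32 hours.
Longest path through N6: 19 hours (earliest finish 19, latest finish 32).
Float = 32 − 19 = 13.

13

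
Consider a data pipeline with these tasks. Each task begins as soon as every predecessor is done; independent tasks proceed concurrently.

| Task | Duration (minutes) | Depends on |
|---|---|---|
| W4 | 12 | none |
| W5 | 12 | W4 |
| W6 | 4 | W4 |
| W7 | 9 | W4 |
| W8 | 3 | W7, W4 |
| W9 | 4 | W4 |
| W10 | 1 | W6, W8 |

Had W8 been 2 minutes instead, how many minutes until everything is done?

Actual critical path: W4→W7→W8→W10 = 12+9+3+1 = 25 ⇒ 25 minutes.
Since W8 is critical, the -1 change carries straight to that chain (now 24 minutes).
New critical path: W4→W5 = 12+12 = 24 ⇒ 24 minutes.

24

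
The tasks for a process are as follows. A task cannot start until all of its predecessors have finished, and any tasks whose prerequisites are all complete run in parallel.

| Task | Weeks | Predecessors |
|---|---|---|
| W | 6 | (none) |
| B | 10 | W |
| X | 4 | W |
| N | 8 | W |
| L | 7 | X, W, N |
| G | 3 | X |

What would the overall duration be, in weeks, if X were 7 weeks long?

21

As given, the longest chain is W→N→L = 6+8+7 = 21, so the finish is 21 weeks.
X is off the critical path — its longest chain is 17 weeks, giving 4 of slack.
No other chain overtakes it, so the finish is 21 weeks.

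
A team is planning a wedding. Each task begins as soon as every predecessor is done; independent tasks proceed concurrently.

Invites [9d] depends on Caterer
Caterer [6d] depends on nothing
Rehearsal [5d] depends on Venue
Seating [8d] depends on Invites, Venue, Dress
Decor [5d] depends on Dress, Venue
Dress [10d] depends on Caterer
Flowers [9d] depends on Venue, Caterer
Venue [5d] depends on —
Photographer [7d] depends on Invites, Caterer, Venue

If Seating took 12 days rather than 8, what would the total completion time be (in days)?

Actual critical path: Caterer→Dress→Seating = 6+10+8 = 24 ⇒ 24 days.
Since Seating is critical, the +4 change carries straight to that chain (now 28 days).
That remains the longest chain; total 28 days.

28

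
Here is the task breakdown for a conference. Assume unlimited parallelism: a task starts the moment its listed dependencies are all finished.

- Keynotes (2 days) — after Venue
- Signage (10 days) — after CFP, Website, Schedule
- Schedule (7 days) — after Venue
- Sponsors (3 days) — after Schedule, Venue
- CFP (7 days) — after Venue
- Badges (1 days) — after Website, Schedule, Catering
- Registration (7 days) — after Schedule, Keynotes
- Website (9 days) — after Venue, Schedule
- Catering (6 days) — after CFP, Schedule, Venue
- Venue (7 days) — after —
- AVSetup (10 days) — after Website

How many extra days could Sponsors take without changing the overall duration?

Venue→Schedule→Website→AVSetup = 7+7+9+10 = 33 sets the makespan at 33 days.
Longest path through Sponsors: 17 days (earliest finish 17, latest finish 33).
Float = 33 − 17 = 16.

16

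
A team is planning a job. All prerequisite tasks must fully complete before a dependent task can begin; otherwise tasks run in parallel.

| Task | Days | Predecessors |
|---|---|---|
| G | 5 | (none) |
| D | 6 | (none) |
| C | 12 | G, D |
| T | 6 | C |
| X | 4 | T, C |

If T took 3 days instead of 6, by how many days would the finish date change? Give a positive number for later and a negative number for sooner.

As given, the longest chain is D→C→T→X = 6+12+6+4 = 28, so the finish is 28 days.
T is on the critical path; changing it to 3 makes that path 25 days.
The critical path is still D→C→T→X; finish is now 25 days.
Change in finish: 25 − 28 = -3 days.

-3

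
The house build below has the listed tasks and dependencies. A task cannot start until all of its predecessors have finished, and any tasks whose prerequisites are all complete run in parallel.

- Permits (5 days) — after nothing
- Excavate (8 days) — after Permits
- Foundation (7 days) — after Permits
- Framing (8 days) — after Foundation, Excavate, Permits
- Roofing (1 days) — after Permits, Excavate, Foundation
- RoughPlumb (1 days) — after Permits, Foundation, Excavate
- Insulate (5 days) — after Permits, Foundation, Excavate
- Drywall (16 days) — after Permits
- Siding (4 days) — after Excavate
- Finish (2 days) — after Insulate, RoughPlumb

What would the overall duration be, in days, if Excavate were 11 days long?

24

Critical path before the change: Permits→Excavate→Framing = 5+8+8 = 21 giving 21 days.
Excavate is on the critical path; changing it to 11 makes that path 24 days.
That remains the longest chain; total 24 days.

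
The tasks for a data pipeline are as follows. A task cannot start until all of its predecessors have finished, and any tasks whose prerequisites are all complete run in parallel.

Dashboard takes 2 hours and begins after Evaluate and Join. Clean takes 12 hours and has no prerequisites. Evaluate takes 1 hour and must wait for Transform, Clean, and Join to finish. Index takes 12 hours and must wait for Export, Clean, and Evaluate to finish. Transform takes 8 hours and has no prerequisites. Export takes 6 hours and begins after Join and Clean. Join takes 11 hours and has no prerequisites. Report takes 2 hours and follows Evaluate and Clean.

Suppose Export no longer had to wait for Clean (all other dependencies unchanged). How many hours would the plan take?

29

Original critical path: Clean→Export→Index = 12+6+12 = 30 ⇒ 30 hours.
Without Clean→Export, Export's earliest start moves from 12 to 11.
New critical path: Join→Export→Index = 11+6+12 = 29 ⇒ 29 hours.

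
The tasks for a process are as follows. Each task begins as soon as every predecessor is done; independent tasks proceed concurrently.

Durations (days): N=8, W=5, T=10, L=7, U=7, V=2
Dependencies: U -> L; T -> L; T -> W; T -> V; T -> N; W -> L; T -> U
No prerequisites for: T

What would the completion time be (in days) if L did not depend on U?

Original critical path: T→U→L = 10+7+7 = 24 ⇒ 24 days.
Without U→L, L's earliest start moves from 17 to 15.
After: T→W→L = 10+5+7 = 22 → 22 days.

22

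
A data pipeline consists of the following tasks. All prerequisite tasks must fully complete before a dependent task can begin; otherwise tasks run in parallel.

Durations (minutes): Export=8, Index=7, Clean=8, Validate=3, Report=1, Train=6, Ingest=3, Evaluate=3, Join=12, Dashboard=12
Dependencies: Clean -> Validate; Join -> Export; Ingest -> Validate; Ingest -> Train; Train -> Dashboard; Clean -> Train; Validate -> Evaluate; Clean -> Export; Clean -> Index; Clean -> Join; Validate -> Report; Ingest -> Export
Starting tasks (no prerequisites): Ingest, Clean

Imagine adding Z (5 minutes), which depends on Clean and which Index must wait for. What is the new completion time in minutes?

Originally the job takes 28 minutes.
With Z inserted, Index now waits for max(Clean, Z).
New critical path: Clean→Join→Export = 8+12+8 = 28 ⇒ 28 minutes.

28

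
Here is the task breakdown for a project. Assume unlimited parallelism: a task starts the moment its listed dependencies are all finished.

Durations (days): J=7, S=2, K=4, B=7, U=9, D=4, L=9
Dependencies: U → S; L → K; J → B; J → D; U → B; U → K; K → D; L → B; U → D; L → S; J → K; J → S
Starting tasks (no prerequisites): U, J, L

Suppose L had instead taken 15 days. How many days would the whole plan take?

Actual critical path: L→K→D = 9+4+4 = 17 ⇒ 17 days.
L lies on that path, so at 15 days the path becomes 23 days.
The critical path is still L→K→D; finish is now 23 days.

23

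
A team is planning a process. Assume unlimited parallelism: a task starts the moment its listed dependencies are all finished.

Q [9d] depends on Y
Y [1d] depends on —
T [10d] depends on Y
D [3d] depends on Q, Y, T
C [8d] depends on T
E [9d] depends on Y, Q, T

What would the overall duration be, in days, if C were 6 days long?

As given, the longest chain is Y→T→E = 1+10+9 = 20, so the finish is 20 days.
The longest path through C is only 19 days, so C has float 1.
That remains the longest chain; total 20 days.

20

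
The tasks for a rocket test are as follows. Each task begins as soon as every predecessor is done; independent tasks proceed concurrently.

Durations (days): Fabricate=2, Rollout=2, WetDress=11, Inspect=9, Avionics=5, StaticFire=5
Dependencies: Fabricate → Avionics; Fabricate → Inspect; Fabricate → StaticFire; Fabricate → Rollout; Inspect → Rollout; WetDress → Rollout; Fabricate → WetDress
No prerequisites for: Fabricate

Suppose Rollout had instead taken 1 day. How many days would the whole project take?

Critical path before the change: Fabricate→WetDress→Rollout = 2+11+2 = 15 giving 15 days.
Since Rollout is critical, the -1 change carries straight to that chain (now 14 days).
No other chain overtakes it, so the finish is 14 days.

14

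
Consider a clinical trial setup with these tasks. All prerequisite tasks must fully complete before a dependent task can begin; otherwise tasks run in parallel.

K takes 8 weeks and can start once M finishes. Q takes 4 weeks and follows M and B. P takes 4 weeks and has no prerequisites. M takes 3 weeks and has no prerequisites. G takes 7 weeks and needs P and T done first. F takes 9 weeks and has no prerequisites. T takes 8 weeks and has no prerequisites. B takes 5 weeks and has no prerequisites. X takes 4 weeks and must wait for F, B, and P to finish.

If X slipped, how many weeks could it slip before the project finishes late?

2

The longest chain is T→G = 8+7 = 15; overall finish 15 weeks.
Longest path through X: 13 weeks (earliest finish 13, latest finish 15).
Float = 15 − 13 = 2.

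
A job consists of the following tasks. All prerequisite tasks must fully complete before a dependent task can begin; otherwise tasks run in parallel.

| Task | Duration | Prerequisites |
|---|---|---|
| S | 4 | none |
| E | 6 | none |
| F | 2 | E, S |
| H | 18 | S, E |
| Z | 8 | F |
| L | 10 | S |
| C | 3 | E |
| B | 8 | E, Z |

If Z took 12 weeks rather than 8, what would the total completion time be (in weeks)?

Baseline: E→F→Z→B = 6+2+8+8 = 24 → 24 weeks.
Since Z is critical, the +4 change carries straight to that chain (now 28 weeks).
No other chain overtakes it, so the finish is 28 weeks.

28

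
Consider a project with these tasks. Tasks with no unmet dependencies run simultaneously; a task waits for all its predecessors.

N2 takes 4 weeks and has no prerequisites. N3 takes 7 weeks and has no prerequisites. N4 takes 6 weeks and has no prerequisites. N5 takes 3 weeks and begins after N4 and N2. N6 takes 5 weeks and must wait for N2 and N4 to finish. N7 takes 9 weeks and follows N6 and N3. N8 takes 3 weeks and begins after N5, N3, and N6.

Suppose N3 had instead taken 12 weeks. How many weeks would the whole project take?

Actual critical path: N4→N6→N7 = 6+5+9 = 20 ⇒ 20 weeks.
N3 is off the critical path — its longest chain is 16 weeks, giving 4 of slack.
New critical path: N3→N7 = 12+9 = 21 ⇒ 21 weeks.

21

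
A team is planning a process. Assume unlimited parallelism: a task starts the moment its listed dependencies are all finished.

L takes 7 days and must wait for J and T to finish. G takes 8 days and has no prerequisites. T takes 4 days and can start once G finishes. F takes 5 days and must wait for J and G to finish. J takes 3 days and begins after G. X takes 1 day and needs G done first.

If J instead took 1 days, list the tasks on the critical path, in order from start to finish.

Actual critical path: G→T→L = 8+4+7 = 19 ⇒ 19 days.
The longest path through J is only 18 days, so J has float 1.
No other chain overtakes it, so the finish is 19 days.

G, T, L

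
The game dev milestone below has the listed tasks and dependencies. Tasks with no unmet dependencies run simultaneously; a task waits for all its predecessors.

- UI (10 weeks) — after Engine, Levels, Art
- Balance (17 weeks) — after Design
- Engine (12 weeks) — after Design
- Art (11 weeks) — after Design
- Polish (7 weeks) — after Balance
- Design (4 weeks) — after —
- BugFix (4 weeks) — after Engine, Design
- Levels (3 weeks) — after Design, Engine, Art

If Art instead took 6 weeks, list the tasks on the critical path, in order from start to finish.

Critical path before the change: Design→Engine→Levels→UI = 4+12+3+10 = 29 giving 29 weeks.
Art is off the critical path — its longest chain is 28 weeks, giving 1 of slack.
The critical path is still Design→Engine→Levels→UI; finish is now 29 weeks.

Design, Engine, Levels, UI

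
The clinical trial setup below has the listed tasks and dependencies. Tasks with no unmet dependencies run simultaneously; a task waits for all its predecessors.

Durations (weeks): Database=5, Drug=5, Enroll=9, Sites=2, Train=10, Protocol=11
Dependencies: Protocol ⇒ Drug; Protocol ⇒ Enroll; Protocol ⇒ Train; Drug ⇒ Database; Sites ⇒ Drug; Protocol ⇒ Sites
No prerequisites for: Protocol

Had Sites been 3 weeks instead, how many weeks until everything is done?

24

Actual critical path: Protocol→Sites→Drug→Database = 11+2+5+5 = 23 ⇒ 23 weeks.
Sites lies on that path, so at 3 weeks the path becomes 24 weeks.
The critical path is still Protocol→Sites→Drug→Database; finish is now 24 weeks.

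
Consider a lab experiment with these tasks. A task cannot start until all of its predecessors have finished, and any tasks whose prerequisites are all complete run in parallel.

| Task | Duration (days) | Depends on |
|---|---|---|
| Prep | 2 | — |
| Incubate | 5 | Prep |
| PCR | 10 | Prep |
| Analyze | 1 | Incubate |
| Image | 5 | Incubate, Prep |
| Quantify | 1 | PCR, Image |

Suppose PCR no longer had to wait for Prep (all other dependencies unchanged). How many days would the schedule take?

Before: longest chain Prep→Incubate→Image→Quantify = 2+5+5+1 = 13, finish 13.
Without Prep→PCR, PCR's earliest start moves from 2 to 0.
After: Prep→Incubate→Image→Quantify = 2+5+5+1 = 13 → 13 days.

13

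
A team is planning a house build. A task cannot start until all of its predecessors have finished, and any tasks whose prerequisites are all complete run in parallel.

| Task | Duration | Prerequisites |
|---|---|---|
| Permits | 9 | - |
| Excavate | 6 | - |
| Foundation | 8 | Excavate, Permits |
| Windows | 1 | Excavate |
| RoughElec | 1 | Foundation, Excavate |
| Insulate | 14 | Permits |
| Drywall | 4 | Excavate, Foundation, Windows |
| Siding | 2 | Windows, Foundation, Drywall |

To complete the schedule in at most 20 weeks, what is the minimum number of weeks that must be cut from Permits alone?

3

Current finish: 23 weeks; target: 20.
Permits is on every critical path, so each week cut from Permits cuts the finish by one (this holds down to a finish of 20).
Need 23 − 20 = 3 weeks off Permits → Permits becomes 6 weeks, finish becomes 20.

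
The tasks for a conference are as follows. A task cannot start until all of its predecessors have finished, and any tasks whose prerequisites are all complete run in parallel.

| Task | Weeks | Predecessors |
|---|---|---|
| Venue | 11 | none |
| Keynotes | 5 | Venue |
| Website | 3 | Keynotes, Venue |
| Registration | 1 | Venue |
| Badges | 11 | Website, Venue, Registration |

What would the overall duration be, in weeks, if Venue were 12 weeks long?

31

Critical path before the change: Venue→Keynotes→Website→Badges = 11+5+3+11 = 30 giving 30 weeks.
Venue is on the critical path; changing it to 12 makes that path 31 weeks.
No other chain overtakes it, so the finish is 31 weeks.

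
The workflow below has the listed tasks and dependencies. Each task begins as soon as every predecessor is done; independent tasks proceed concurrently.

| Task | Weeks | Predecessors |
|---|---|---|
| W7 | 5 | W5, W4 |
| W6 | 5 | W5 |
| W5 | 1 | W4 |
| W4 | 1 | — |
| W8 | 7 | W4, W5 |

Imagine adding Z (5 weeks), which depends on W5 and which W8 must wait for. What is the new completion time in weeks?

Originally the plan takes 9 weeks.
With Z inserted, W8 now waits for max(W4, W5, Z).
New critical path: W4→W5→Z→W8 = 1+1+5+7 = 14 ⇒ 14 weeks.

14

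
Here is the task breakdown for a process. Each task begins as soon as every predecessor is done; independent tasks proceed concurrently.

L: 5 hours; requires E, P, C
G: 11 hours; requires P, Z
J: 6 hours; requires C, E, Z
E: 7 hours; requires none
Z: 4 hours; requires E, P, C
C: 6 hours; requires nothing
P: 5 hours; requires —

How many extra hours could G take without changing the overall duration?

Critical path: E→Z→G = 7+4+11 = 22, so the finish is 22 hours.
G finishes as early as 22 and must finish by 22.
Float = 22 − 22 = 0.

0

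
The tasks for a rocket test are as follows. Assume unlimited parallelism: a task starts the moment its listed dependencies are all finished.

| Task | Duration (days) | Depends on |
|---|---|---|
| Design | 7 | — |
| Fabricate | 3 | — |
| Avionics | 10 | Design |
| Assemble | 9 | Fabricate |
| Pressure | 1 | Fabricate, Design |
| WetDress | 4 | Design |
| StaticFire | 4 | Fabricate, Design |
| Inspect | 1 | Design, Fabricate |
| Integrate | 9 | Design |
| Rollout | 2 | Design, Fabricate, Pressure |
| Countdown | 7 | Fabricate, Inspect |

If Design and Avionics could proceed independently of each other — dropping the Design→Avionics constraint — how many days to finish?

16

Original critical path: Design→Avionics = 7+10 = 17 ⇒ 17 days.
Without Design→Avionics, Avionics's earliest start moves from 7 to 0.
After: Design→Integrate = 7+9 = 16 → 16 days.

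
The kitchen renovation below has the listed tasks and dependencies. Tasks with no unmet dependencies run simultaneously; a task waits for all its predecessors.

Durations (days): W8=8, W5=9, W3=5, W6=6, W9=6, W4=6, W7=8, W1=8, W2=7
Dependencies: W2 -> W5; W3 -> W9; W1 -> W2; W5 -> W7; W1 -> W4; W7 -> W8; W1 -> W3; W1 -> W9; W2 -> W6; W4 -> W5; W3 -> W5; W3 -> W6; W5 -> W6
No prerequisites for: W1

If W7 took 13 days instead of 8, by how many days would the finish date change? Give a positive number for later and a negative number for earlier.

Critical path before the change: W1→W2→W5→W7→W8 = 8+7+9+8+8 = 40 giving 40 days.
W7 is on the critical path; changing it to 13 makes that path 45 days.
That remains the longest chain; total 45 days.
Change in finish: 45 − 40 = +5 days.

5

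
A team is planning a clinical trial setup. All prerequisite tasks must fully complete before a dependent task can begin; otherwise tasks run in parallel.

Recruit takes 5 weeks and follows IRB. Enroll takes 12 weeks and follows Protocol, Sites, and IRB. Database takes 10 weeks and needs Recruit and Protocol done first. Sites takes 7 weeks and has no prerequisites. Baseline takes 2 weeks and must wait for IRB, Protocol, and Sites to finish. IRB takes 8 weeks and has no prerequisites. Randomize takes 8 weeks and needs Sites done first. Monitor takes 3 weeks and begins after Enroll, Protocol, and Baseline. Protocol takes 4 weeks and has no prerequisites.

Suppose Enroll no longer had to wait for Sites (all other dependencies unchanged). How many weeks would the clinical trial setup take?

Original critical path: IRB→Recruit→Database = 8+5+10 = 23 ⇒ 23 weeks.
Dropping Sites→Enroll doesn't change Enroll's earliest start (8); another predecessor still binds.
The longest chain is now IRB→Recruit→Database = 8+5+10 = 23, so the clinical trial setup takes 23 weeks.

23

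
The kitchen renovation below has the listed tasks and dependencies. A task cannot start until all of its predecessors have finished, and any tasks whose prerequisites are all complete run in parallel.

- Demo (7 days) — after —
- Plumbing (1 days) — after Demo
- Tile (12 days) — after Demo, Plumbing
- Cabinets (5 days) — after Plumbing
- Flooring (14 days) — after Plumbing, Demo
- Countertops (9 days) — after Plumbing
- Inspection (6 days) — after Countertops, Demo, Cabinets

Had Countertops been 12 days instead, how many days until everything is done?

Baseline: Demo→Plumbing→Countertops→Inspection = 7+1+9+6 = 23 → 23 days.
Countertops lies on that path, so at 12 days the path becomes 26 days.
The critical path is still Demo→Plumbing→Countertops→Inspection; finish is now 26 days.

26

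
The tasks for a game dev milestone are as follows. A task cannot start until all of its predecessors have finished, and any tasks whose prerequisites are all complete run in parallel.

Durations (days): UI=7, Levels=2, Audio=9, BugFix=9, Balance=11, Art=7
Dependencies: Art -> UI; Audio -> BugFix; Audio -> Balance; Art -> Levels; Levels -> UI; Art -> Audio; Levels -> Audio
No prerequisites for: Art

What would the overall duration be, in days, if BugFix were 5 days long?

The binding path is Art→Levels→Audio→Balance = 7+2+9+11 = 29; finish at 29 days.
BugFix has 2 days of float (longest path through it is 27).
No other chain overtakes it, so the finish is 29 days.

29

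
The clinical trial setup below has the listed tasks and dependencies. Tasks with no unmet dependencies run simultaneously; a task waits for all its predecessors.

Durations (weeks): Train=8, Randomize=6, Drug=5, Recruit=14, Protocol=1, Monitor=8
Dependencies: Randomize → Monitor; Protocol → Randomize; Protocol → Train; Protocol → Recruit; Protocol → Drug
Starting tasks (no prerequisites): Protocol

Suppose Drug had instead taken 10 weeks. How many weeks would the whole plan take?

Actual critical path: Protocol→Recruit = 1+14 = 15 ⇒ 15 weeks.
The longest path through Drug is only 6 weeks, so Drug has float 9.
That remains the longest chain; total 15 weeks.

15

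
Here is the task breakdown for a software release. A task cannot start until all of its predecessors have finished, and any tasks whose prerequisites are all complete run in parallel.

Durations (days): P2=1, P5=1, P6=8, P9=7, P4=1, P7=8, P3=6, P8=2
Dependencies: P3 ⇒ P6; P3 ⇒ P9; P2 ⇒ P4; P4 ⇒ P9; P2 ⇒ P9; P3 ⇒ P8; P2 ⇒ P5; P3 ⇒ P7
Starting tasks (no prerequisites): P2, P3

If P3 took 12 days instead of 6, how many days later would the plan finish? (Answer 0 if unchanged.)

Actual critical path: P3→P6 = 6+8 = 14 ⇒ 14 days.
P3 is on the critical path; changing it to 12 makes that path 20 days.
That remains the longest chain; total 20 days.
Change in finish: 20 − 14 = +6 days.

6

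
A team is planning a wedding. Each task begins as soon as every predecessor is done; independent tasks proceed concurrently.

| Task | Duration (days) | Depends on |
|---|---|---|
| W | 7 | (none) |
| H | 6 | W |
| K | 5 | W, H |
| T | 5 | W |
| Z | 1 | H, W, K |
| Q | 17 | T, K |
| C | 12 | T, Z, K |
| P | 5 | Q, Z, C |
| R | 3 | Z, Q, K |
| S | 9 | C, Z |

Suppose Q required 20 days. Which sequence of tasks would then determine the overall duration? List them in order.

Baseline: W→H→K→Q→P = 7+6+5+17+5 = 40 → 40 days.
Q lies on that path, so at 20 days the path becomes 43 days.
That remains the longest chain; total 43 days.

W, H, K, Q, P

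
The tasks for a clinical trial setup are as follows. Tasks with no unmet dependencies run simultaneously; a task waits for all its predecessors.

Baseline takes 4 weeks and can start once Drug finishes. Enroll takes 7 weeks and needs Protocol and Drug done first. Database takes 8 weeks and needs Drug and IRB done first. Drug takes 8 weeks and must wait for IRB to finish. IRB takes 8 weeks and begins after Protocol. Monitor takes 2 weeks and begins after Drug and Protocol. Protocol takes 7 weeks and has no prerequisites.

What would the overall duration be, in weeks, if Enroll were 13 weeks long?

Actual critical path: Protocol→IRB→Drug→Database = 7+8+8+8 = 31 ⇒ 31 weeks.
Enroll is off the critical path — its longest chain is 30 weeks, giving 1 of slack.
New critical path: Protocol→IRB→Drug→Enroll = 7+8+8+13 = 36 ⇒ 36 weeks.

36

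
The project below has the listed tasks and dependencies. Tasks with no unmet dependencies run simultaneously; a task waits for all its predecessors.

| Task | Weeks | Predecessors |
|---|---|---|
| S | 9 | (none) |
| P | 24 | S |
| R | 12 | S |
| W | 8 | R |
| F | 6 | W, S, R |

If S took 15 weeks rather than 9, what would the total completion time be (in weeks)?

Actual critical path: S→R→W→F = 9+12+8+6 = 35 ⇒ 35 weeks.
Since S is critical, the +6 change carries straight to that chain (now 41 weeks).
That remains the longest chain; total 41 weeks.

41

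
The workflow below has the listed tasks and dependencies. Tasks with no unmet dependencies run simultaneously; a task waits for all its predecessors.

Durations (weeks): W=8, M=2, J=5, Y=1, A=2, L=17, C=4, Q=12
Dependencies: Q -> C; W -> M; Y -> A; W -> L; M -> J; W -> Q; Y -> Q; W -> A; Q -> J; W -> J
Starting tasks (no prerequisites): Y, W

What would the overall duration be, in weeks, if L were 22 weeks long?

30

Baseline: W→L = 8+17 = 25 → 25 weeks.
L lies on that path, so at 22 weeks the path becomes 30 weeks.
That remains the longest chain; total 30 weeks.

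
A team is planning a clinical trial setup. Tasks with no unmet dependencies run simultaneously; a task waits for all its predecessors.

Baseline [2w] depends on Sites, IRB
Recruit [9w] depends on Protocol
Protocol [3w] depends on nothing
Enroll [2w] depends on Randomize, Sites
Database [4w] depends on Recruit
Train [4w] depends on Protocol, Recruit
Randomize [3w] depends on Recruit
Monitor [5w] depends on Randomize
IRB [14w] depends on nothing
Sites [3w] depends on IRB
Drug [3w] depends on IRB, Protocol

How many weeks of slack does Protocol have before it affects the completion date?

Protocol→Recruit→Randomize→Monitor = 3+9+3+5 = 20 sets the makespan at 20 weeks.
Longest path through Protocol: 20 weeks (earliest finish 3, latest finish 3).
Slack of Protocol = 0 − 0 = 0 weeks.

0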